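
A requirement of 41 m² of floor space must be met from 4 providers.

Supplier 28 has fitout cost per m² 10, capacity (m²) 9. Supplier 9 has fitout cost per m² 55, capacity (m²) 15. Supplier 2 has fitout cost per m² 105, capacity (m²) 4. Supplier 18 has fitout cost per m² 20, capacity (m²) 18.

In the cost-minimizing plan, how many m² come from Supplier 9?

14

Cheapest first:
Supplier 28 at 10: take all 9 m² — 32 still needed.
Supplier 18 at 20: take all 18 m² — 14 still needed.
Supplier 9 (55): take the remaining 14 — done.
Supplier 2: unused.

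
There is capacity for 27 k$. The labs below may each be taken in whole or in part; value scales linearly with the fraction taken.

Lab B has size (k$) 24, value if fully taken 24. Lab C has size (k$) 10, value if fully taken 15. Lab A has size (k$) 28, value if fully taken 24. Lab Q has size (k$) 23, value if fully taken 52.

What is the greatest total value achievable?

Best value per unit of size first: Lab Q 52/23≈2.26, Lab C 15/10≈1.5, Lab B 24/24≈1, Lab A 24/28≈0.857.
All 23 k$ of Lab Q fit (value 52) ; 4 remain.
Only 4 k$ remain; take 4/10 of Lab C for value 15×4/10 = 6.
Total value = 58.

58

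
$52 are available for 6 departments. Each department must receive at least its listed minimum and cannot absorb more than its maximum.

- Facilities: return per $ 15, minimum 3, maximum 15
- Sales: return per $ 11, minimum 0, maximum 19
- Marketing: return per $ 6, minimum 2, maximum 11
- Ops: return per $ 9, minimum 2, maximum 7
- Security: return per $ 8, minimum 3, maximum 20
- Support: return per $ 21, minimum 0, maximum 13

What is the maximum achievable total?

739

Meeting every minimum uses 3+0+2+2+3+0 = 10 $, leaving 42.
Rank by return per $: Support 21 > Facilities 15 > Sales 11 > Ops 9 > Security 8 > Marketing 6.
Support: +13 to 13 (cap) → 29 left.
Give Facilities 12 more to hit its cap of 15 → 17 left.
Only 17 left; Sales takes them to reach 17.
Total = 15×15 + 11×17 + 6×2 + 9×2 + 8×3 + 21×13 = 739.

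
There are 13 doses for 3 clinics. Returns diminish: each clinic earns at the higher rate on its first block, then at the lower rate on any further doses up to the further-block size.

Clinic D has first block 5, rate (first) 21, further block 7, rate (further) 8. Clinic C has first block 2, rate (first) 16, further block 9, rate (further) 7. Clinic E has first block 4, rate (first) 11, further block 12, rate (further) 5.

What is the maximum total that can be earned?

197

Treat each block as its own option and order by rate: Clinic D/tier1 21 > Clinic C/tier1 16 > Clinic E/tier1 11 > Clinic D/tier2 8 > Clinic C/tier2 7 > Clinic E/tier2 5.
Fill Clinic D tier1 block (5 at 21) → 8 left.
Clinic C tier1 at 16: fill all 2 → 6 left.
Clinic E tier1 at 11: fill all 4 → 2 left.
2 remain; put them into Clinic D tier2 at 8.
Total = 21×5 + 16×2 + 11×4 + 8×2 = 197.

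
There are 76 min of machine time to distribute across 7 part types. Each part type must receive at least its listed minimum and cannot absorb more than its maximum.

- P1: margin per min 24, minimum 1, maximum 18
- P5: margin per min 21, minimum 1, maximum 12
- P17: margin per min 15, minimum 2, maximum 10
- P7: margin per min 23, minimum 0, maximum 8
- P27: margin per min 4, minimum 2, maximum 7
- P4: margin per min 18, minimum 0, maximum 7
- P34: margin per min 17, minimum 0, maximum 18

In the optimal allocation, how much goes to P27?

3

Meeting every minimum uses 1+1+2+0+2+0+0 = 6 min, leaving 70.
Rank by margin per min: P1 24 > P7 23 > P5 21 > P4 18 > P34 17 > P17 15 > P27 4.
Give P1 17 more to hit its cap of 18 ; 53 left.
P7 takes 8 more to reach its cap of 8 ; 45 left.
P5: +11 to 12 (cap) ; 34 left.
P4: +7 to 7 (cap) ; 27 left.
P34 takes 18 more to reach its cap of 18 ; 9 left.
Give P17 8 more to hit its cap of 10 ; 1 left.
P27 has room for 5 more but only 1 remain, so it gets 3.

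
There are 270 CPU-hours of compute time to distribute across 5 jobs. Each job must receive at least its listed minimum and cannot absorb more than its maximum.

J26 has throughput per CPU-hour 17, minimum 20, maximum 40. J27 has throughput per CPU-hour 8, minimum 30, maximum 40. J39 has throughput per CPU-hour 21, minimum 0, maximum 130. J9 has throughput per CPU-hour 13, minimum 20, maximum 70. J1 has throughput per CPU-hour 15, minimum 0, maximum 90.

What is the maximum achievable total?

4660

Meeting every minimum uses 20+30+0+20+0 = 70 CPU-hours, leaving 200.
Highest throughput per CPU-hour first: J39 21 > J26 17 > J1 15 > J9 13 > J27 8.
J39: +130 to 130 (cap) ; 70 left.
J26 takes 20 more to reach its cap of 40 ; 50 left.
J1: +50 (room for 90) → 50. Pool exhausted.
Total = 17×40 + 8×30 + 21×130 + 13×20 + 15×50 = 4660.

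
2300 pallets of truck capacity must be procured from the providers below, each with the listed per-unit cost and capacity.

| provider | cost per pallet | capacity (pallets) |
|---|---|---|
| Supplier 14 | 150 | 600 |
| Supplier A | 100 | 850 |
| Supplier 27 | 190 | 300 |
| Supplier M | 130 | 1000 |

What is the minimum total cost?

Use providers in increasing cost order.
Supplier A at 100: take all 850 pallets → 1450 still needed.
Take 1000 from Supplier M at 130 → need 450 more.
Supplier 14 at 150: take 450 of its 600 → requirement met.
Supplier 27: unused.
Cost = 850×100 + 1000×130 + 450×150 = 282500.

282500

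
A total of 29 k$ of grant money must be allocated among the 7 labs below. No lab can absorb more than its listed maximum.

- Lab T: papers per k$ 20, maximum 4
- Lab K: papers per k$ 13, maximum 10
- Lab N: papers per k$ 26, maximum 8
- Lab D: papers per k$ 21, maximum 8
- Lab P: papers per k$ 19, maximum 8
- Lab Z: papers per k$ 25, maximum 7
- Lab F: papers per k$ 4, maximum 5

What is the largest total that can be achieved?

669

Rank by papers per k$: Lab N 26 > Lab Z 25 > Lab D 21 > Lab T 20 > Lab P 19 > Lab K 13 > Lab F 4.
Lab N: +8 to 8 (cap) — 21 left.
Lab Z takes 7 to reach its cap of 7 — 14 left.
Lab D takes 8 to reach its cap of 8 — 6 left.
Give Lab T 4 to hit its cap of 4 — 2 left.
Lab P has room for 8 but only 2 remain, so it gets 2.
Total = 20×4 + 26×8 + 21×8 + 19×2 + 25×7 = 669.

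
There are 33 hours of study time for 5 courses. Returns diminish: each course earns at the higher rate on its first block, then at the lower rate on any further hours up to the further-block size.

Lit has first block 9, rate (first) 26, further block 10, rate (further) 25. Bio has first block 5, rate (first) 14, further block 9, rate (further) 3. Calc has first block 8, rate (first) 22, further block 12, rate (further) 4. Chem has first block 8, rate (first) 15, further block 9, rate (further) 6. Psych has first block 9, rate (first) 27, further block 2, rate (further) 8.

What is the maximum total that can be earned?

Treat each block as its own option and order by rate: Psych/first 27 > Lit/first 26 > Lit/second 25 > Calc/first 22 > Chem/first 15 > Bio/first 14 > Psych/second 8 > Chem/second 6 > Calc/second 4 > Bio/second 3.
Psych/first (27): +9 → 24 left.
Fill Lit first block (9 at 26) → 15 left.
Lit/second (25): +10 → 5 left.
Calc/first: +5 of 8 at 22; pool empty.
Total = 27×9 + 26×9 + 25×10 + 22×5 = 837.

837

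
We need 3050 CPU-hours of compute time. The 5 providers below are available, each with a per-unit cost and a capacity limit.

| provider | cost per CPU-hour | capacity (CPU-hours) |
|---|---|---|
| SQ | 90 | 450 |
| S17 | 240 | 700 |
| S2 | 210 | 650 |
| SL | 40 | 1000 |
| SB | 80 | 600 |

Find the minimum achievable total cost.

349000

Cheapest first:
SL at 40: take all 1000 CPU-hours — 2050 still needed.
Take 600 from SB at 80 — need 1450 more.
SQ (90): use full 450 — 1000 CPU-hours to go.
Take 650 from S2 at 210 — need 350 more.
S17 (240): take the remaining 350 — done.
Cost = 1000×40 + 600×80 + 450×90 + 650×210 + 350×240 = 349000.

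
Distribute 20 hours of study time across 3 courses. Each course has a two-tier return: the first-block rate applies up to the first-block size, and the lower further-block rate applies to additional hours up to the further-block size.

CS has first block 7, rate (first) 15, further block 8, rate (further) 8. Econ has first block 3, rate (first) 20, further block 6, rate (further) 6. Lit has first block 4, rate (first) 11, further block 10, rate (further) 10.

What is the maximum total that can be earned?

Treat each block as its own option and order by rate: Econ/tier1 20 > CS/tier1 15 > Lit/tier1 11 > Lit/tier2 10 > CS/tier2 8 > Econ/tier2 6.
Econ tier1 at 20: fill all 3 → 17 left.
Fill CS tier1 block (7 at 15) → 10 left.
Lit/tier1 (11): +4 → 6 left.
6 remain; put them into Lit tier2 at 10.
Total = 20×3 + 15×7 + 11×4 + 10×6 = 269.

269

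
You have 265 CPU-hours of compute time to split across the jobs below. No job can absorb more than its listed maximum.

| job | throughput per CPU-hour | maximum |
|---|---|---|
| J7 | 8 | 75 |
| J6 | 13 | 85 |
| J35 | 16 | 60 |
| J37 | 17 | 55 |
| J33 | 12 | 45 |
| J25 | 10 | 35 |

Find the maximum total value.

3740

Rank by throughput per CPU-hour: J37 17 > J35 16 > J6 13 > J33 12 > J25 10 > J7 8.
J37: +55 to 55 (cap) — 210 left.
J35: +60 to 60 (cap) — 150 left.
J6 takes 85 to reach its cap of 85 — 65 left.
Give J33 45 to hit its cap of 45 — 20 left.
J25 has room for 35 but only 20 remain, so it gets 20.
Total = 13×85 + 16×60 + 17×55 + 12×45 + 10×20 = 3740.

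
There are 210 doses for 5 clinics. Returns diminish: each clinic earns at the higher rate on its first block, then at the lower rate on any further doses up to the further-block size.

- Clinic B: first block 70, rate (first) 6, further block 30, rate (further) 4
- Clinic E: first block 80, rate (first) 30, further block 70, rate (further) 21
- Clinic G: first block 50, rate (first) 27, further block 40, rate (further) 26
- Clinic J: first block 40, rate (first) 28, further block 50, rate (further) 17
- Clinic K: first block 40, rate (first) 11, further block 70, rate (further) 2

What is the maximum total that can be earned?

Rank every tier by rate: Clinic E/first 30 > Clinic J/first 28 > Clinic G/first 27 > Clinic G/second 26 > Clinic E/second 21 > Clinic J/second 17 > Clinic K/first 11 > Clinic B/first 6 > Clinic B/second 4 > Clinic K/second 2.
Fill Clinic E first block (80 at 30) → 130 left.
Clinic J first at 28: fill all 40 → 90 left.
Fill Clinic G first block (50 at 27) → 40 left.
Clinic G/second (26): +40 → 0 left.
Total = 30×80 + 28×40 + 27×50 + 26×40 = 5910.

5910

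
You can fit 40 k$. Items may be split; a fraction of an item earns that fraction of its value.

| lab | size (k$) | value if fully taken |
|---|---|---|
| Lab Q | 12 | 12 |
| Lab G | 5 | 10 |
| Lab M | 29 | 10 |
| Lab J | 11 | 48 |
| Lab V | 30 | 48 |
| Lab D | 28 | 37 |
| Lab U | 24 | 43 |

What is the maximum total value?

101

Rank by value-to-size ratio: Lab J 48/11≈4.36, Lab G 10/5≈2, Lab U 43/24≈1.79, Lab V 48/30≈1.6, Lab D 37/28≈1.32, Lab Q 12/12≈1, Lab M 10/29≈0.345.
Lab J: take in full, 11 k$ for value 48 → 29 left.
All 5 k$ of Lab G fit (value 10) → 24 remain.
Take all of Lab U (24 k$, value 43) → 0 k$ left.
Total value = 101.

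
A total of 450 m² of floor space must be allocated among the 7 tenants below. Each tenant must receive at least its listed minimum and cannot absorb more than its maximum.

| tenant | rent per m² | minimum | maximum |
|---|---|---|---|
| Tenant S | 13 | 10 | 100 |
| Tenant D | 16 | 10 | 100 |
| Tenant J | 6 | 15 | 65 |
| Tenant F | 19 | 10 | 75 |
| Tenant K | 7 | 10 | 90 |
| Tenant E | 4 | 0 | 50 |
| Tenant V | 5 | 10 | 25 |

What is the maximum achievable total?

Meeting every minimum uses 10+10+15+10+10+0+10 = 65 m², leaving 385.
Order the tenants by rent per m²: Tenant F 19 > Tenant D 16 > Tenant S 13 > Tenant K 7 > Tenant J 6 > Tenant V 5 > Tenant E 4.
Give Tenant F 65 more to hit its cap of 75 ; 320 left.
Tenant D: +90 to 100 (cap) ; 230 left.
Give Tenant S 90 more to hit its cap of 100 ; 140 left.
Give Tenant K 80 more to hit its cap of 90 ; 60 left.
Tenant J: +50 to 65 (cap) ; 10 left.
Tenant V has room for 15 more but only 10 remain, so it gets 20.
Total = 13×100 + 16×100 + 6×65 + 19×75 + 7×90 + 5×20 = 5445.

5445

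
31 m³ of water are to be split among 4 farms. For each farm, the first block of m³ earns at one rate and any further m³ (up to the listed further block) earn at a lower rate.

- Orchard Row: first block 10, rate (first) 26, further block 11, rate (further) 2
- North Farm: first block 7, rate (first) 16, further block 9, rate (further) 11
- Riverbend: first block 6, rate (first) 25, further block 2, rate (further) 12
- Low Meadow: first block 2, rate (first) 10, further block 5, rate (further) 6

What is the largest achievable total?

Order all 8 blocks by rate: Orchard Row/tier1 26 > Riverbend/tier1 25 > North Farm/tier1 16 > Riverbend/tier2 12 > North Farm/tier2 11 > Low Meadow/tier1 10 > Low Meadow/tier2 6 > Orchard Row/tier2 2.
Orchard Row tier1 at 26: fill all 10 ; 21 left.
Fill Riverbend tier1 block (6 at 25) ; 15 left.
North Farm tier1 at 16: fill all 7 ; 8 left.
Riverbend/tier2 (12): +2 ; 6 left.
North Farm/tier2: +6 of 9 at 11; pool empty.
Total = 26×10 + 25×6 + 16×7 + 12×2 + 11×6 = 612.

612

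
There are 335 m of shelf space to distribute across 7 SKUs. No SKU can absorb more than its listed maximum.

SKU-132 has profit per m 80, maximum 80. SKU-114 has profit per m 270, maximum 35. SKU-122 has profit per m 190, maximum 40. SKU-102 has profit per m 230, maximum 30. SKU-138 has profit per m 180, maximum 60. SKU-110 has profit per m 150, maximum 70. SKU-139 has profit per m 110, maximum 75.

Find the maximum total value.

Highest profit per m first: SKU-114 270 > SKU-102 230 > SKU-122 190 > SKU-138 180 > SKU-110 150 > SKU-139 110 > SKU-132 80.
SKU-114 takes 35 to reach its cap of 35 ; 300 left.
Give SKU-102 30 to hit its cap of 30 ; 270 left.
SKU-122: +40 to 40 (cap) ; 230 left.
SKU-138: +60 to 60 (cap) ; 170 left.
Give SKU-110 70 to hit its cap of 70 ; 100 left.
SKU-139 takes 75 to reach its cap of 75 ; 25 left.
SKU-132: +25 (room for 80) → 25. Pool exhausted.
Total = 80×25 + 270×35 + 190×40 + 230×30 + 180×60 + 150×70 + 110×75 = 55500.

55500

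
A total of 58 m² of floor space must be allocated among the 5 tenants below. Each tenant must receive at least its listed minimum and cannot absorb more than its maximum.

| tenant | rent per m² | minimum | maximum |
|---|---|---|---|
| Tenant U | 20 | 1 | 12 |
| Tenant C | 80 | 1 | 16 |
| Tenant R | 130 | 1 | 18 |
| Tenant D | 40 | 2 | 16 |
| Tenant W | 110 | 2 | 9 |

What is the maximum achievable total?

5190

Meeting every minimum uses 1+1+1+2+2 = 7 m², leaving 51.
Highest rent per m² first: Tenant R 130 > Tenant W 110 > Tenant C 80 > Tenant D 40 > Tenant U 20.
Tenant R takes 17 more to reach its cap of 18 → 34 left.
Tenant W takes 7 more to reach its cap of 9 → 27 left.
Tenant C: +15 to 16 (cap) → 12 left.
Tenant D has room for 14 more but only 12 remain, so it gets 14.
Total = 20×1 + 80×16 + 130×18 + 40×14 + 110×9 = 5190.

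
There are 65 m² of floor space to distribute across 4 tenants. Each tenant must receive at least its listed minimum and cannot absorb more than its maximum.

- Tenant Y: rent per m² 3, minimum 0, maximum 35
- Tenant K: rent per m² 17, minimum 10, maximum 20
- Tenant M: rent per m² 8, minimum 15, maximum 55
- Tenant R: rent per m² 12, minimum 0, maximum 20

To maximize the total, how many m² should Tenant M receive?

25

Meeting every minimum uses 0+10+15+0 = 25 m², leaving 40.
Order the tenants by rent per m²: Tenant K 17 > Tenant R 12 > Tenant M 8 > Tenant Y 3.
Tenant K takes 10 more to reach its cap of 20 ; 30 left.
Give Tenant R 20 more to hit its cap of 20 ; 10 left.
Tenant M: +10 (room for 40) → 25. Pool exhausted.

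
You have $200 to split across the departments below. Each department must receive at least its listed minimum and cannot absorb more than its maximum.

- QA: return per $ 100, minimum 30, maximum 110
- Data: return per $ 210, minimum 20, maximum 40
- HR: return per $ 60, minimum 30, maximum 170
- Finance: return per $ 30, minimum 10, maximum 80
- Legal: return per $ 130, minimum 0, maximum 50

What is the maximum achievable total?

Meeting every minimum uses 30+20+30+10+0 = 90 $, leaving 110.
Rank by return per $: Data 210 > Legal 130 > QA 100 > HR 60 > Finance 30.
Give Data 20 more to hit its cap of 40 — 90 left.
Legal takes 50 more to reach its cap of 50 — 40 left.
QA: +40 (room for 80) → 70. Pool exhausted.
Total = 100×70 + 210×40 + 60×30 + 30×10 + 130×50 = 24000.

24000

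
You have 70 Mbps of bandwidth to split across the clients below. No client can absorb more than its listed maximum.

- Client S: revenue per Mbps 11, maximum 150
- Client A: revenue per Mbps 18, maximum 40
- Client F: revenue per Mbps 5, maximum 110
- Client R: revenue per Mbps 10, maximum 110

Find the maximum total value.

Order the clients by revenue per Mbps: Client A 18 > Client S 11 > Client R 10 > Client F 5.
Client A takes 40 to reach its cap of 40 — 30 left.
Client S has room for 150 but only 30 remain, so it gets 30.
Total = 11×30 + 18×40 = 1050.

1050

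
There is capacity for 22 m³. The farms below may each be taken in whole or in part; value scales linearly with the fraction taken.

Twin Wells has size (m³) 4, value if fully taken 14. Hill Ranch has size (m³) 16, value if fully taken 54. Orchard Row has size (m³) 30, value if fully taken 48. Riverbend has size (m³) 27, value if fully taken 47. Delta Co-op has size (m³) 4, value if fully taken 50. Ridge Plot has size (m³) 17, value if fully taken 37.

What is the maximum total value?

111.25

Sort by value density: Delta Co-op 50/4≈12.5, Twin Wells 14/4≈3.5, Hill Ranch 54/16≈3.38, Ridge Plot 37/17≈2.18, Riverbend 47/27≈1.74, Orchard Row 48/30≈1.6.
Delta Co-op: take in full, 4 m³ for value 50 ; 18 left.
All 4 m³ of Twin Wells fit (value 14) ; 14 remain.
Fill the last 14 m³ with part of Hill Ranch: 14/16 of it earns 47.25.
Total value = 111.25.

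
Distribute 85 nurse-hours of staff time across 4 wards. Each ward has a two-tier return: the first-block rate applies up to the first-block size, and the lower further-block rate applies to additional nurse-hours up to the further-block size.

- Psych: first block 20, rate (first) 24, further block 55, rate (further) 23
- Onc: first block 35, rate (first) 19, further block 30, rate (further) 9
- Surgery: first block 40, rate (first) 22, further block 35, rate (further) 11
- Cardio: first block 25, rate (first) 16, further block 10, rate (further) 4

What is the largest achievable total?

1965

Rank every tier by rate: Psych/first 24 > Psych/second 23 > Surgery/first 22 > Onc/first 19 > Cardio/first 16 > Surgery/second 11 > Onc/second 9 > Cardio/second 4.
Psych first at 24: fill all 20 — 65 left.
Psych/second (23): +55 — 10 left.
Surgery first at 22: only 10 left, fill 10.
Total = 24×20 + 23×55 + 22×10 = 1965.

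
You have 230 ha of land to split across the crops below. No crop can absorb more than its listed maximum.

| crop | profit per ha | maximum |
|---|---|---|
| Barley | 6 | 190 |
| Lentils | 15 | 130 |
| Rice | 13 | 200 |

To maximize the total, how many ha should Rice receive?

100

Rank by profit per ha: Lentils 15 > Rice 13 > Barley 6.
Lentils: +130 to 130 (cap) → 100 left.
Rice: +100 (room for 200) → 100. Pool exhausted.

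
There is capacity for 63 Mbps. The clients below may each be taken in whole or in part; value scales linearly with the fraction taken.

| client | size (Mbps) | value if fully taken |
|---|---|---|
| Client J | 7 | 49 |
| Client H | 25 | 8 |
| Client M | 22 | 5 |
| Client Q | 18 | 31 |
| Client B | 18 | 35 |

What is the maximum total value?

Best value per unit of size first: Client J 49/7≈7, Client B 35/18≈1.94, Client Q 31/18≈1.72, Client H 8/25≈0.32, Client M 5/22≈0.227.
Take all of Client J (7 Mbps, value 49) ; 56 Mbps left.
Take all of Client B (18 Mbps, value 35) ; 38 Mbps left.
All 18 Mbps of Client Q fit (value 31) ; 20 remain.
Only 20 Mbps remain; take 20/25 of Client H for value 8×20/25 = 6.4.
Total value = 121.4.

121.4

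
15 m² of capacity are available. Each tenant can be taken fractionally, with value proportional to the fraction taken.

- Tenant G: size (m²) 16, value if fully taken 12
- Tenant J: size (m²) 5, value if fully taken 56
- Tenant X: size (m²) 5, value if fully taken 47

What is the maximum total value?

Best value per unit of size first: Tenant J 56/5≈11.2, Tenant X 47/5≈9.4, Tenant G 12/16≈0.75.
Take all of Tenant J (5 m², value 56) — 10 m² left.
Tenant X: take in full, 5 m² for value 47 — 5 left.
5 m² left: a 5/16 share of Tenant G gives 12×5/16 = 3.75.
Total value = 106.75.

106.75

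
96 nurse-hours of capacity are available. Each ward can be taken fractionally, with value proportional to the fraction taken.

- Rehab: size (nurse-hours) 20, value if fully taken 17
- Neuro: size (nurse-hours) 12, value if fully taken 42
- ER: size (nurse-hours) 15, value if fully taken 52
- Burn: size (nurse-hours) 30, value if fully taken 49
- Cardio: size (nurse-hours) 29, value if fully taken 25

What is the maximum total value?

176.5

Rank by value-to-size ratio: Neuro 42/12≈3.5, ER 52/15≈3.47, Burn 49/30≈1.63, Cardio 25/29≈0.862, Rehab 17/20≈0.85.
All 12 nurse-hours of Neuro fit (value 42) → 84 remain.
All 15 nurse-hours of ER fit (value 52) → 69 remain.
All 30 nurse-hours of Burn fit (value 49) → 39 remain.
All 29 nurse-hours of Cardio fit (value 25) → 10 remain.
Fill the last 10 nurse-hours with part of Rehab: 10/20 of it earns 8.5.
Total value = 176.5.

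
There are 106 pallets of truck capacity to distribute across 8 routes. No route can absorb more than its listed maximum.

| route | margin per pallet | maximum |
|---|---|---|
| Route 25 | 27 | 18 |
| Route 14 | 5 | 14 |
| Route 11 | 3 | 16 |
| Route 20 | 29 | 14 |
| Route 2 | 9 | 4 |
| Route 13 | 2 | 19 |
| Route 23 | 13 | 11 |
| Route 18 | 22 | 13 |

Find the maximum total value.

1507

Highest margin per pallet first: Route 20 29 > Route 25 27 > Route 18 22 > Route 23 13 > Route 2 9 > Route 14 5 > Route 11 3 > Route 13 2.
Route 20 takes 14 to reach its cap of 14 → 92 left.
Route 25 takes 18 to reach its cap of 18 → 74 left.
Route 18: +13 to 13 (cap) → 61 left.
Route 23 takes 11 to reach its cap of 11 → 50 left.
Route 2 takes 4 to reach its cap of 4 → 46 left.
Give Route 14 14 to hit its cap of 14 → 32 left.
Route 11 takes 16 to reach its cap of 16 → 16 left.
Route 13: +16 (room for 19) → 16. Pool exhausted.
Total = 27×18 + 5×14 + 3×16 + 29×14 + 9×4 + 2×16 + 13×11 + 22×13 = 1507.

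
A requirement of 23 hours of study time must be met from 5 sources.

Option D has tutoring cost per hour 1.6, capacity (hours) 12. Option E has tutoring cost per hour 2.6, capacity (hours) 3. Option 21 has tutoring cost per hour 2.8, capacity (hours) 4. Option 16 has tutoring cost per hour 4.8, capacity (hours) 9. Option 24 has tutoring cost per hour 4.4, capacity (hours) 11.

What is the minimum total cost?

Fill from the cheapest source first.
Take 12 from Option D at 1.6 ; need 11 more.
Option E at 2.6: take all 3 hours ; 8 still needed.
Option 21 at 2.8: take all 4 hours ; 4 still needed.
Take 4 from Option 24 at 4.4 to finish.
Option 16: unused.
Cost = 12×1.6 + 3×2.6 + 4×2.8 + 4×4.4 = 55.8.

55.8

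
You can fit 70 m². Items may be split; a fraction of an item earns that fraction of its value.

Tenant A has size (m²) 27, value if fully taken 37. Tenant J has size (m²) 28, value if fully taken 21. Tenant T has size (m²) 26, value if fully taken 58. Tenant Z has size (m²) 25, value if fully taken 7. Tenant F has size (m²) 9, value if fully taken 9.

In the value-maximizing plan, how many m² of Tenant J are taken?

8

Rank by value-to-size ratio: Tenant T 58/26≈2.23, Tenant A 37/27≈1.37, Tenant F 9/9≈1, Tenant J 21/28≈0.75, Tenant Z 7/25≈0.28.
Take all of Tenant T (26 m², value 58) ; 44 m² left.
Tenant A: take in full, 27 m² for value 37 ; 17 left.
All 9 m² of Tenant F fit (value 9) ; 8 remain.
Fill the last 8 m² with part of Tenant J: 8/28 of it earns 6.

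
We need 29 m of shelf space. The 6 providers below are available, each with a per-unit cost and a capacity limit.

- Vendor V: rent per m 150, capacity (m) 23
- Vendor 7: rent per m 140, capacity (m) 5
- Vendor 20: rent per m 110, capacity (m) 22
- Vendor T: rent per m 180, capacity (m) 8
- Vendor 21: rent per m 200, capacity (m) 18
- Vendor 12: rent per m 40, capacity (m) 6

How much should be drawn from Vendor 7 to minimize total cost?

1

Use providers in increasing cost order.
Take 6 from Vendor 12 at 40 — need 23 more.
Take 22 from Vendor 20 at 110 — need 1 more.
Vendor 7 at 140: take 1 of its 5 — requirement met.
Vendor V, Vendor T, Vendor 21: unused.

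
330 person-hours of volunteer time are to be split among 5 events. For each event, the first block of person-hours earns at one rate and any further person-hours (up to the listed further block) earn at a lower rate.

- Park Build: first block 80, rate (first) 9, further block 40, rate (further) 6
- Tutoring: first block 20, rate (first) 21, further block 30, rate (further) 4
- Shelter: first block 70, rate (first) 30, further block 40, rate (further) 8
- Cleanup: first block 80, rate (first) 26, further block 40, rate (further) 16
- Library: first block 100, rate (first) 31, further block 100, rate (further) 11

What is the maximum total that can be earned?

Treat each block as its own option and order by rate: Library/T1 31 > Shelter/T1 30 > Cleanup/T1 26 > Tutoring/T1 21 > Cleanup/T2 16 > Library/T2 11 > Park Build/T1 9 > Shelter/T2 8 > Park Build/T2 6 > Tutoring/T2 4.
Library/T1 (31): +100 ; 230 left.
Shelter T1 at 30: fill all 70 ; 160 left.
Cleanup T1 at 26: fill all 80 ; 80 left.
Tutoring/T1 (21): +20 ; 60 left.
Fill Cleanup T2 block (40 at 16) ; 20 left.
Library T2 at 11: only 20 left, fill 20.
Total = 31×100 + 30×70 + 26×80 + 21×20 + 16×40 + 11×20 = 8560.

8560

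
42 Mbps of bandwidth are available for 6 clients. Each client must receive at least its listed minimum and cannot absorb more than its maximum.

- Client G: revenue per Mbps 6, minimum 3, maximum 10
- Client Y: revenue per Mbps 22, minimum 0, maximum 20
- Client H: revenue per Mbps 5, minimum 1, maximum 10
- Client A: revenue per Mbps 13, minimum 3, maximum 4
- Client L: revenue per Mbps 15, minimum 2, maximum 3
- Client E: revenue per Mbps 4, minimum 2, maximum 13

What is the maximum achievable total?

620

Meeting every minimum uses 3+0+1+3+2+2 = 11 Mbps, leaving 31.
Order the clients by revenue per Mbps: Client Y 22 > Client L 15 > Client A 13 > Client G 6 > Client H 5 > Client E 4.
Client Y takes 20 more to reach its cap of 20 → 11 left.
Give Client L 1 more to hit its cap of 3 → 10 left.
Client A takes 1 more to reach its cap of 4 → 9 left.
Client G: +7 to 10 (cap) → 2 left.
Only 2 left; Client H takes them to reach 3.
Total = 6×10 + 22×20 + 5×3 + 13×4 + 15×3 + 4×2 = 620.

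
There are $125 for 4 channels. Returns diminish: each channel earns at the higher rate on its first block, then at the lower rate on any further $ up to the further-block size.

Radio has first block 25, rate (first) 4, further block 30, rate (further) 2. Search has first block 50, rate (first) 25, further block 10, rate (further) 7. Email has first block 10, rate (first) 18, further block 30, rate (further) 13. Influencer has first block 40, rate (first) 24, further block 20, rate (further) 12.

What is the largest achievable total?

Order all 8 blocks by rate: Search/T1 25 > Influencer/T1 24 > Email/T1 18 > Email/T2 13 > Influencer/T2 12 > Search/T2 7 > Radio/T1 4 > Radio/T2 2.
Search/T1 (25): +50 — 75 left.
Fill Influencer T1 block (40 at 24) — 35 left.
Email/T1 (18): +10 — 25 left.
Email/T2: +25 of 30 at 13; pool empty.
Total = 25×50 + 24×40 + 18×10 + 13×25 = 2715.

2715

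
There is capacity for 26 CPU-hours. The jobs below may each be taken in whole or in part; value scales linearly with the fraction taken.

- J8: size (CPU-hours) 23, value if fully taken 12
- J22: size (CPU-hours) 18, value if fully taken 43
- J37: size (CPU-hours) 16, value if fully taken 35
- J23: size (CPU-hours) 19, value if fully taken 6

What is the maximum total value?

Best value per unit of size first: J22 43/18≈2.39, J37 35/16≈2.19, J8 12/23≈0.522, J23 6/19≈0.316.
All 18 CPU-hours of J22 fit (value 43) — 8 remain.
8 CPU-hours left: a 8/16 share of J37 gives 35×8/16 = 17.5.
Total value = 60.5.

60.5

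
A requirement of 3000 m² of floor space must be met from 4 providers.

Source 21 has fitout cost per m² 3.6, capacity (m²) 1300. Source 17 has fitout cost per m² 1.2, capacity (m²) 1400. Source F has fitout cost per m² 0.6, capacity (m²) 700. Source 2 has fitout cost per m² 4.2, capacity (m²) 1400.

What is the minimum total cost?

5340

Use providers in increasing cost order.
Source F at 0.6: take all 700 m² → 2300 still needed.
Take 1400 from Source 17 at 1.2 → need 900 more.
Take 900 from Source 21 at 3.6 to finish.
Source 2: unused.
Cost = 700×0.6 + 1400×1.2 + 900×3.6 = 5340.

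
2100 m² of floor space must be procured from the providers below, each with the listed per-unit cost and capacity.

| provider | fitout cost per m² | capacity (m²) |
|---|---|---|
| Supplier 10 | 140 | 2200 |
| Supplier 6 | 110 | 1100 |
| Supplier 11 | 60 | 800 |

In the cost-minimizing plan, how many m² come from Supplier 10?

200

Cheapest first:
Supplier 11 (60): use full 800 ; 1300 m² to go.
Take 1100 from Supplier 6 at 110 ; need 200 more.
Supplier 10 (140): take the remaining 200 ; done.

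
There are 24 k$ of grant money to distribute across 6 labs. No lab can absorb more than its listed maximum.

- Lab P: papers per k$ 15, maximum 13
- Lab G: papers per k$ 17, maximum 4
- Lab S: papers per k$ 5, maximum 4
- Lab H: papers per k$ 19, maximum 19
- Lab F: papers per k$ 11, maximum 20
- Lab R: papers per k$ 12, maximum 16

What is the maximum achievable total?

444

Rank by papers per k$: Lab H 19 > Lab G 17 > Lab P 15 > Lab R 12 > Lab F 11 > Lab S 5.
Give Lab H 19 to hit its cap of 19 ; 5 left.
Lab G takes 4 to reach its cap of 4 ; 1 left.
Lab P: +1 (room for 13) → 1. Pool exhausted.
Total = 15×1 + 17×4 + 19×19 = 444.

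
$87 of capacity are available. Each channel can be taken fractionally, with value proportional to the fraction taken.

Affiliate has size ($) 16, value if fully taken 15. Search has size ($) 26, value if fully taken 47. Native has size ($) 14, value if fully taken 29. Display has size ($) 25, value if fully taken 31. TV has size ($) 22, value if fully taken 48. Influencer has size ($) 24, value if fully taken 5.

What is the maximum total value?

155

Best value per unit of size first: TV 48/22≈2.18, Native 29/14≈2.07, Search 47/26≈1.81, Display 31/25≈1.24, Affiliate 15/16≈0.938, Influencer 5/24≈0.208.
Take all of TV (22 $, value 48) → 65 $ left.
All 14 $ of Native fit (value 29) → 51 remain.
Search: take in full, 26 $ for value 47 → 25 left.
Display: take in full, 25 $ for value 31 → 0 left.
Total value = 155.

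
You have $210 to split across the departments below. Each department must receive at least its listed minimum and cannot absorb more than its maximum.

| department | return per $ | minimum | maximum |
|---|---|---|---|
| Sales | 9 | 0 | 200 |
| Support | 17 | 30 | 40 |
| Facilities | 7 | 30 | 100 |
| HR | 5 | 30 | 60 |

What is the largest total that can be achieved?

2030

Meeting every minimum uses 0+30+30+30 = 90 $, leaving 120.
Rank by return per $: Support 17 > Sales 9 > Facilities 7 > HR 5.
Give Support 10 more to hit its cap of 40 — 110 left.
Sales has room for 200 more but only 110 remain, so it gets 110.
Total = 9×110 + 17×40 + 7×30 + 5×30 = 2030.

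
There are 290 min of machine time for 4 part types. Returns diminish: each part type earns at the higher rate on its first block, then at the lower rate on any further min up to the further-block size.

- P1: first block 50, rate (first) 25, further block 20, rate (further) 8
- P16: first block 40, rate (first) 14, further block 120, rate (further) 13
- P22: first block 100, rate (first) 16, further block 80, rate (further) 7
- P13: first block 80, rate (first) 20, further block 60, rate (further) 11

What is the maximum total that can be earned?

Rank every tier by rate: P1/T1 25 > P13/T1 20 > P22/T1 16 > P16/T1 14 > P16/T2 13 > P13/T2 11 > P1/T2 8 > P22/T2 7.
Fill P1 T1 block (50 at 25) ; 240 left.
P13/T1 (20): +80 ; 160 left.
Fill P22 T1 block (100 at 16) ; 60 left.
Fill P16 T1 block (40 at 14) ; 20 left.
20 remain; put them into P16 T2 at 13.
Total = 25×50 + 20×80 + 16×100 + 14×40 + 13×20 = 5270.

5270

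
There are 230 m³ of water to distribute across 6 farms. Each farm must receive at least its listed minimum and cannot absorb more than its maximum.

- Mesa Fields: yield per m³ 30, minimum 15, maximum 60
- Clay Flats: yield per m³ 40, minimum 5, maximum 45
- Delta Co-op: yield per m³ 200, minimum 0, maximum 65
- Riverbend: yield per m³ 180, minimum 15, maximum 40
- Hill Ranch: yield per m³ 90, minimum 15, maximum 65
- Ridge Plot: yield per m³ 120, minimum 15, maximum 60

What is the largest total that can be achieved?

Meeting every minimum uses 15+5+0+15+15+15 = 65 m³, leaving 165.
Rank by yield per m³: Delta Co-op 200 > Riverbend 180 > Ridge Plot 120 > Hill Ranch 90 > Clay Flats 40 > Mesa Fields 30.
Give Delta Co-op 65 more to hit its cap of 65 — 100 left.
Riverbend takes 25 more to reach its cap of 40 — 75 left.
Ridge Plot takes 45 more to reach its cap of 60 — 30 left.
Only 30 left; Hill Ranch takes them to reach 45.
Total = 30×15 + 40×5 + 200×65 + 180×40 + 90×45 + 120×60 = 32100.

32100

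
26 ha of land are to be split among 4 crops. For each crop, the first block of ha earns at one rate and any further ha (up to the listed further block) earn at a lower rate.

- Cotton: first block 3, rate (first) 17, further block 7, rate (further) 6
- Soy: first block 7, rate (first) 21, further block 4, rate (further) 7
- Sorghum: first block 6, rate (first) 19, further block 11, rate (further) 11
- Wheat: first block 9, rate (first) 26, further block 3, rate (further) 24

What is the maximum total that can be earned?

Treat each block as its own option and order by rate: Wheat/first 26 > Wheat/second 24 > Soy/first 21 > Sorghum/first 19 > Cotton/first 17 > Sorghum/second 11 > Soy/second 7 > Cotton/second 6.
Wheat/first (26): +9 → 17 left.
Wheat second at 24: fill all 3 → 14 left.
Soy first at 21: fill all 7 → 7 left.
Sorghum first at 19: fill all 6 → 1 left.
1 remain; put them into Cotton first at 17.
Total = 26×9 + 24×3 + 21×7 + 19×6 + 17×1 = 584.

584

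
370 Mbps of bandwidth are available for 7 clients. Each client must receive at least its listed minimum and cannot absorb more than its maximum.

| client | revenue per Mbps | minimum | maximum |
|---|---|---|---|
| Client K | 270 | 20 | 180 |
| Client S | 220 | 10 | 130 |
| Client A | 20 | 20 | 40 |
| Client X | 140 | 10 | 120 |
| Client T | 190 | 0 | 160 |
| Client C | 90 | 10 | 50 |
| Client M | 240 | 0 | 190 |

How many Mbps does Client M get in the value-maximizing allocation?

Meeting every minimum uses 20+10+20+10+0+10+0 = 70 Mbps, leaving 300.
Highest revenue per Mbps first: Client K 270 > Client M 240 > Client S 220 > Client T 190 > Client X 140 > Client C 90 > Client A 20.
Client K: +160 to 180 (cap) → 140 left.
Only 140 left; Client M takes them to reach 140.

140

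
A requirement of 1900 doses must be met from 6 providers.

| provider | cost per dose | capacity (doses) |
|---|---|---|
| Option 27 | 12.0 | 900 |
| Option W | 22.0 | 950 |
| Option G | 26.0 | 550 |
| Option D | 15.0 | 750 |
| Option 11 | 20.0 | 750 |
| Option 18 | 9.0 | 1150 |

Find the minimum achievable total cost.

Fill from the cheapest provider first.
Option 18 at 9.0: take all 1150 doses — 750 still needed.
Option 27 (12.0): take the remaining 750 — done.
Option D, Option 11, Option W, Option G: unused.
Cost = 1150×9.0 + 750×12.0 = 19350.

19350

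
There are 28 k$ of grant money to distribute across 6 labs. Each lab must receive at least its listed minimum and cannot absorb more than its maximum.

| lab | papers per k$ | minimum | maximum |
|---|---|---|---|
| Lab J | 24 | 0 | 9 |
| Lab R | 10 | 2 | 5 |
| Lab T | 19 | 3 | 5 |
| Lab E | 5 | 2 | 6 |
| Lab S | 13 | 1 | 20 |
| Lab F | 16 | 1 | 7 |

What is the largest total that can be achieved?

492

Meeting every minimum uses 0+2+3+2+1+1 = 9 k$, leaving 19.
Rank by papers per k$: Lab J 24 > Lab T 19 > Lab F 16 > Lab S 13 > Lab R 10 > Lab E 5.
Give Lab J 9 more to hit its cap of 9 ; 10 left.
Lab T takes 2 more to reach its cap of 5 ; 8 left.
Give Lab F 6 more to hit its cap of 7 ; 2 left.
Lab S: +2 (room for 19) → 3. Pool exhausted.
Total = 24×9 + 10×2 + 19×5 + 5×2 + 13×3 + 16×7 = 492.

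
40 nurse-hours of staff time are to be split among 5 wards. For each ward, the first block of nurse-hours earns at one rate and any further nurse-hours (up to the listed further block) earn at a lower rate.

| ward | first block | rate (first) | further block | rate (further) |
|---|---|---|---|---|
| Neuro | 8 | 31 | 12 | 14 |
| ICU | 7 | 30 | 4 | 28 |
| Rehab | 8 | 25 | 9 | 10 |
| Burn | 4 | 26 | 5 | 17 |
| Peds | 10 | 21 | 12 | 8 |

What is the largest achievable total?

Order all 10 blocks by rate: Neuro/T1 31 > ICU/T1 30 > ICU/T2 28 > Burn/T1 26 > Rehab/T1 25 > Peds/T1 21 > Burn/T2 17 > Neuro/T2 14 > Rehab/T2 10 > Peds/T2 8.
Neuro T1 at 31: fill all 8 → 32 left.
Fill ICU T1 block (7 at 30) → 25 left.
Fill ICU T2 block (4 at 28) → 21 left.
Fill Burn T1 block (4 at 26) → 17 left.
Rehab T1 at 25: fill all 8 → 9 left.
Peds T1 at 21: only 9 left, fill 9.
Total = 31×8 + 30×7 + 28×4 + 26×4 + 25×8 + 21×9 = 1063.

1063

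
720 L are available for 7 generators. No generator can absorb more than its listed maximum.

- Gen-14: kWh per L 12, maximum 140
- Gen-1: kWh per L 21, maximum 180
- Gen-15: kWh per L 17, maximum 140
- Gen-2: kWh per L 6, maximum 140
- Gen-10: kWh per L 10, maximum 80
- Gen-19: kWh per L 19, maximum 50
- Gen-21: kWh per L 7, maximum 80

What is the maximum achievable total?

10450

Highest kWh per L first: Gen-1 21 > Gen-19 19 > Gen-15 17 > Gen-14 12 > Gen-10 10 > Gen-21 7 > Gen-2 6.
Gen-1 takes 180 to reach its cap of 180 — 540 left.
Gen-19 takes 50 to reach its cap of 50 — 490 left.
Gen-15: +140 to 140 (cap) — 350 left.
Gen-14: +140 to 140 (cap) — 210 left.
Give Gen-10 80 to hit its cap of 80 — 130 left.
Gen-21: +80 to 80 (cap) — 50 left.
Only 50 left; Gen-2 takes them to reach 50.
Total = 12×140 + 21×180 + 17×140 + 6×50 + 10×80 + 19×50 + 7×80 = 10450.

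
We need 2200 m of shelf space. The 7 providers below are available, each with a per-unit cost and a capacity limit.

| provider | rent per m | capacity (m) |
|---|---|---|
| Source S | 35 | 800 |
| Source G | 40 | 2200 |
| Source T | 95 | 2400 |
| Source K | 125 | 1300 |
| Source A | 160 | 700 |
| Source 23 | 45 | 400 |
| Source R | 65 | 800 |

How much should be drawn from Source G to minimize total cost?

Cheapest first:
Take 800 from Source S at 35 → need 1400 more.
Source G (40): take the remaining 1400 → done.
Source 23, Source R, Source T, Source K, Source A: unused.

1400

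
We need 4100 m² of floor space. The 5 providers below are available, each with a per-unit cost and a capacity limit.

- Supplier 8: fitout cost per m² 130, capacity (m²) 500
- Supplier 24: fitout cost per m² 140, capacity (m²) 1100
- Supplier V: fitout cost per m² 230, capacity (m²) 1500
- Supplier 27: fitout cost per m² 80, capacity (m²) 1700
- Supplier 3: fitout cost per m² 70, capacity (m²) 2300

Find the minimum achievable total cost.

Cheapest first:
Take 2300 from Supplier 3 at 70 → need 1800 more.
Supplier 27 at 80: take all 1700 m² → 100 still needed.
Supplier 8 (130): take the remaining 100 → done.
Supplier 24, Supplier V: unused.
Cost = 2300×70 + 1700×80 + 100×130 = 310000.

310000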